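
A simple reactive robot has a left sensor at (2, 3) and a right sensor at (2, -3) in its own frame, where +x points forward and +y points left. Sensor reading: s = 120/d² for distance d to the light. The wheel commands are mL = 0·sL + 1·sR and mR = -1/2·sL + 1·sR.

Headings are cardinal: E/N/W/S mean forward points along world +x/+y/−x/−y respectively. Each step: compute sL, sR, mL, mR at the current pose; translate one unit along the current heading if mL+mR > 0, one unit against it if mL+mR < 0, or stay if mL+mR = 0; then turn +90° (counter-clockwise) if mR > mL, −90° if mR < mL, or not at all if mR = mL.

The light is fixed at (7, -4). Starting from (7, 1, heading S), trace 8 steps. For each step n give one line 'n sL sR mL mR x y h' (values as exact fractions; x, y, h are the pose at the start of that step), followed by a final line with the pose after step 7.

0 20/3 20/3 20/3 10/3 7 1 S
1 24 120/53 120/53 -516/53 7 0 W
2 3 30/13 30/13 21/26 8 0 N
3 120/73 120/13 120/13 7980/949 8 1 E
4 60/17 12 12 174/17 9 1 S
5 120 120/49 120/49 -2820/49 9 0 W
6 10/3 5/3 5/3 0 10 0 N
7 120/89 120/29 120/29 8940/2581 10 1 E
final 11 1 S

n=0: pose=(7,1,S); sL=20/3, sR=20/3; mL=20/3, mR=10/3; mL+mR=10 → advance +1; mR−mL=-10/3 → turn -1·90°
n=1: pose=(7,0,W); sL=24, sR=120/53; mL=120/53, mR=-516/53; mL+mR=-396/53 → advance -1; mR−mL=-12 → turn -1·90°
n=2: pose=(8,0,N); sL=3, sR=30/13; mL=30/13, mR=21/26; mL+mR=81/26 → advance +1; mR−mL=-3/2 → turn -1·90°
n=3: pose=(8,1,E); sL=120/73, sR=120/13; mL=120/13, mR=7980/949; mL+mR=16740/949 → advance +1; mR−mL=-60/73 → turn -1·90°
n=4: pose=(9,1,S); sL=60/17, sR=12; mL=12, mR=174/17; mL+mR=378/17 → advance +1; mR−mL=-30/17 → turn -1·90°
n=5: pose=(9,0,W); sL=120, sR=120/49; mL=120/49, mR=-2820/49; mL+mR=-2700/49 → advance -1; mR−mL=-60 → turn -1·90°
n=6: pose=(10,0,N); sL=10/3, sR=5/3; mL=5/3, mR=0; mL+mR=5/3 → advance +1; mR−mL=-5/3 → turn -1·90°
n=7: pose=(10,1,E); sL=120/89, sR=120/29; mL=120/29, mR=8940/2581; mL+mR=19620/2581 → advance +1; mR−mL=-60/89 → turn -1·90°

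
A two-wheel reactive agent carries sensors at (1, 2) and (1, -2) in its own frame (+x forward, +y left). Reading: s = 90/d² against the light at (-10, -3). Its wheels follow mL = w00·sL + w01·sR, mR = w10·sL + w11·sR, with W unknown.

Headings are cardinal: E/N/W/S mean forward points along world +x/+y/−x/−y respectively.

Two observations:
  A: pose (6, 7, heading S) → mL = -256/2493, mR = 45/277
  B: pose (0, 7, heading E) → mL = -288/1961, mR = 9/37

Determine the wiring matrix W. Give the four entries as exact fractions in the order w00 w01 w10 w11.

obs A: pose=(6,7,S) → sL=2/9, sR=90/277, mL=-256/2493, mR=45/277
obs B: pose=(0,7,E) → sL=18/53, sR=18/37, mL=-288/1961, mR=9/37
sensor matrix S = [[2/9, 90/277], [18/53, 18/37]]; det S = -1216/543197
solve [mL_A; mL_B] = S·[w00; w01] and [mR_A; mR_B] = S·[w10; w11]:
  w00 = 1, w01 = -1, w10 = 0, w11 = 1/2

1 -1 0 1/2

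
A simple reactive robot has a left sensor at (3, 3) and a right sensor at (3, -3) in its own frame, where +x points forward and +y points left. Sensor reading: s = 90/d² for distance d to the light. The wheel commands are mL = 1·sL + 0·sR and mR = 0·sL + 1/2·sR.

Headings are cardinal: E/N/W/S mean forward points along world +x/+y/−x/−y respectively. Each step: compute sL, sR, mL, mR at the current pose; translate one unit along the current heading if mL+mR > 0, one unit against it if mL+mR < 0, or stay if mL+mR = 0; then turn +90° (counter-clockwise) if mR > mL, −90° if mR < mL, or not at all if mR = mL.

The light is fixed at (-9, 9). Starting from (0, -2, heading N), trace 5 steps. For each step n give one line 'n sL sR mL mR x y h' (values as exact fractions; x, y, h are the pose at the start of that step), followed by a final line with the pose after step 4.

n=0: pose=(0,-2,N); sL=9/10, sR=45/104; mL=9/10, mR=45/208; mL+mR=1161/1040 → advance +1; mR−mL=-711/1040 → turn -1·90°
n=1: pose=(0,-1,E); sL=90/193, sR=90/313; mL=90/193, mR=45/313; mL+mR=36855/60409 → advance +1; mR−mL=-19485/60409 → turn -1·90°
n=2: pose=(1,-1,S); sL=45/169, sR=45/109; mL=45/169, mR=45/218; mL+mR=17415/36842 → advance +1; mR−mL=-2205/36842 → turn -1·90°
n=3: pose=(1,-2,W); sL=18/49, sR=90/113; mL=18/49, mR=45/113; mL+mR=4239/5537 → advance +1; mR−mL=171/5537 → turn +1·90°
n=4: pose=(0,-2,S); sL=9/34, sR=45/116; mL=9/34, mR=45/232; mL+mR=1809/3944 → advance +1; mR−mL=-279/3944 → turn -1·90°

0 9/10 45/104 9/10 45/208 0 -2 N
1 90/193 90/313 90/193 45/313 0 -1 E
2 45/169 45/109 45/169 45/218 1 -1 S
3 18/49 90/113 18/49 45/113 1 -2 W
4 9/34 45/116 9/34 45/232 0 -2 S
final 0 -3 W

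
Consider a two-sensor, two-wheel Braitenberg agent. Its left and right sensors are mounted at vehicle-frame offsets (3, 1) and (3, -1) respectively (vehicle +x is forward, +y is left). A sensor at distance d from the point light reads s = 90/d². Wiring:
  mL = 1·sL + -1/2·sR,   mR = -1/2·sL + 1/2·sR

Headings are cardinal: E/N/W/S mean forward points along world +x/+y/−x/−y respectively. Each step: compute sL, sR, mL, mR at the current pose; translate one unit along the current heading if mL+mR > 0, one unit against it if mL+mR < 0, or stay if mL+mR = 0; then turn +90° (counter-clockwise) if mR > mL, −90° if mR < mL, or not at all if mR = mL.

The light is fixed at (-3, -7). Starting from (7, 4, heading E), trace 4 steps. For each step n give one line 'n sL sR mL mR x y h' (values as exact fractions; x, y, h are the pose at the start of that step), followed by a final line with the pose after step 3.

0 90/313 90/269 10125/84197 1980/84197 7 4 E
1 45/104 45/82 675/4264 495/8528 8 4 S
2 18/29 18/37 405/1073 -72/1073 8 3 W
3 9/25 9/29 297/1450 -18/725 7 3 N
final 7 4 E

n=0: pose=(7,4,E); sL=90/313, sR=90/269; mL=10125/84197, mR=1980/84197; mL+mR=45/313 → advance +1; mR−mL=-8145/84197 → turn -1·90°
n=1: pose=(8,4,S); sL=45/104, sR=45/82; mL=675/4264, mR=495/8528; mL+mR=45/208 → advance +1; mR−mL=-855/8528 → turn -1·90°
n=2: pose=(8,3,W); sL=18/29, sR=18/37; mL=405/1073, mR=-72/1073; mL+mR=9/29 → advance +1; mR−mL=-477/1073 → turn -1·90°
n=3: pose=(7,3,N); sL=9/25, sR=9/29; mL=297/1450, mR=-18/725; mL+mR=9/50 → advance +1; mR−mL=-333/1450 → turn -1·90°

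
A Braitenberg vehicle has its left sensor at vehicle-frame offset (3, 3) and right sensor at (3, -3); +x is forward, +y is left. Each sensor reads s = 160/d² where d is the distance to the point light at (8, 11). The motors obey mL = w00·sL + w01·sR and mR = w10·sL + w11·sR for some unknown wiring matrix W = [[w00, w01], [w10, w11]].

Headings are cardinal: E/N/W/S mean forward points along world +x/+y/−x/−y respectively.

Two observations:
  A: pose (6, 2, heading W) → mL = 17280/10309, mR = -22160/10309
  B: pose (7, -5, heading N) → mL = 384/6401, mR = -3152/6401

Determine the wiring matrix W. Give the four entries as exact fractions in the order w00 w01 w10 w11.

-1 1 1/2 -1

obs A: pose=(6,2,W) → sL=160/169, sR=160/61, mL=17280/10309, mR=-22160/10309
obs B: pose=(7,-5,N) → sL=32/37, sR=160/173, mL=384/6401, mR=-3152/6401
sensor matrix S = [[160/169, 160/61], [32/37, 160/173]]; det S = -91914240/65987909
solve [mL_A; mL_B] = S·[w00; w01] and [mR_A; mR_B] = S·[w10; w11]:
  w00 = -1, w01 = 1, w10 = 1/2, w11 = -1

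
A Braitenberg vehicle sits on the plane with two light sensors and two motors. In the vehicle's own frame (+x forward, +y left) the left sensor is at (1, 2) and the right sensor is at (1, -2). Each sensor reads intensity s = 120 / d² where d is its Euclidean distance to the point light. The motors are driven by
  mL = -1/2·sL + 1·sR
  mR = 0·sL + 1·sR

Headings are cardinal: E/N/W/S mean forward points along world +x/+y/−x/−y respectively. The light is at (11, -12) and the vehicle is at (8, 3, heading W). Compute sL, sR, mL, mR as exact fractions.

24/37 24/61 156/2257 24/61

left sensor world pos  = (7, 1); dL² = 185
right sensor world pos = (7, 5); dR² = 305
sL = 120/185 = 24/37
sR = 120/305 = 24/61
mL = -1/2·sL + 1·sR = 156/2257
mR = 0·sL + 1·sR = 24/61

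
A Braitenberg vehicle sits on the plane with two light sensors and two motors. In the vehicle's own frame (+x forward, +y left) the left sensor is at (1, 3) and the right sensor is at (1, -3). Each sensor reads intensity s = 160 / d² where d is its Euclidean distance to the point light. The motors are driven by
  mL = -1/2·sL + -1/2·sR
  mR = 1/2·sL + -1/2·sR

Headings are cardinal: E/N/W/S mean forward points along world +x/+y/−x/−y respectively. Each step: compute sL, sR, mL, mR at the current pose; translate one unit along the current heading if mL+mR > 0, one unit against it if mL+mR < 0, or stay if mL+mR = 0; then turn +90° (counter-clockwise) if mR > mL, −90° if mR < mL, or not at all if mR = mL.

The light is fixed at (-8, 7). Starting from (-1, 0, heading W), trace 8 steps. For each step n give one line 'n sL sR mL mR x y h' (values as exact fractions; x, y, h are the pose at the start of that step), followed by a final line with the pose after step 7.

0 20/17 40/13 -470/221 -210/221 -1 0 W
1 32/37 160/89 -4384/3293 -1536/3293 0 0 S
2 16/9 80/81 -112/81 32/81 0 1 E
3 160/41 32/25 -2656/1025 1344/1025 -1 1 N
4 20/17 40/13 -470/221 -210/221 -1 0 W
5 32/37 160/89 -4384/3293 -1536/3293 0 0 S
6 16/9 80/81 -112/81 32/81 0 1 E
7 160/41 32/25 -2656/1025 1344/1025 -1 1 N
final -1 0 W

n=0: pose=(-1,0,W); sL=20/17, sR=40/13; mL=-470/221, mR=-210/221; mL+mR=-40/13 → advance -1; mR−mL=20/17 → turn +1·90°
n=1: pose=(0,0,S); sL=32/37, sR=160/89; mL=-4384/3293, mR=-1536/3293; mL+mR=-160/89 → advance -1; mR−mL=32/37 → turn +1·90°
n=2: pose=(0,1,E); sL=16/9, sR=80/81; mL=-112/81, mR=32/81; mL+mR=-80/81 → advance -1; mR−mL=16/9 → turn +1·90°
n=3: pose=(-1,1,N); sL=160/41, sR=32/25; mL=-2656/1025, mR=1344/1025; mL+mR=-32/25 → advance -1; mR−mL=160/41 → turn +1·90°
n=4: pose=(-1,0,W); sL=20/17, sR=40/13; mL=-470/221, mR=-210/221; mL+mR=-40/13 → advance -1; mR−mL=20/17 → turn +1·90°
n=5: pose=(0,0,S); sL=32/37, sR=160/89; mL=-4384/3293, mR=-1536/3293; mL+mR=-160/89 → advance -1; mR−mL=32/37 → turn +1·90°
n=6: pose=(0,1,E); sL=16/9, sR=80/81; mL=-112/81, mR=32/81; mL+mR=-80/81 → advance -1; mR−mL=16/9 → turn +1·90°
n=7: pose=(-1,1,N); sL=160/41, sR=32/25; mL=-2656/1025, mR=1344/1025; mL+mR=-32/25 → advance -1; mR−mL=160/41 → turn +1·90°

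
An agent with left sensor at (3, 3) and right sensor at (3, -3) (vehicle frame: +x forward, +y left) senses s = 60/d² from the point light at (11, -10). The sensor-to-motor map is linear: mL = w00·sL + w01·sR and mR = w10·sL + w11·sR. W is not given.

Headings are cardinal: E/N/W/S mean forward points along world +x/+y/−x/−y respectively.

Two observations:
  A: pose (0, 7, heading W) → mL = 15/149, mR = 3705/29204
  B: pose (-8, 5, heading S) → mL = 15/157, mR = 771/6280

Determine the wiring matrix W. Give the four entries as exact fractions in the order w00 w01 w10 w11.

obs A: pose=(0,7,W) → sL=15/98, sR=15/149, mL=15/149, mR=3705/29204
obs B: pose=(-8,5,S) → sL=3/20, sR=15/157, mL=15/157, mR=771/6280
sensor matrix S = [[15/98, 15/149], [3/20, 15/157]]; det S = -2187/4585028
solve [mL_A; mL_B] = S·[w00; w01] and [mR_A; mR_B] = S·[w10; w11]:
  w00 = 0, w01 = 1, w10 = 1/2, w11 = 1/2

0 1 1/2 1/2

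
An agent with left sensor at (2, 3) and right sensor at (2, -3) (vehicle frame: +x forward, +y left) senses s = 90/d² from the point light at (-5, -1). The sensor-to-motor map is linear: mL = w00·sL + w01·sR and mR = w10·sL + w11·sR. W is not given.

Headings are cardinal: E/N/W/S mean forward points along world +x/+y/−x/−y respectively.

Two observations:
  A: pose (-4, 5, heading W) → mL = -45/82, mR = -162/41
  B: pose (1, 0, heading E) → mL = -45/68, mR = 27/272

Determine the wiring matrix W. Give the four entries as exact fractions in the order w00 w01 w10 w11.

0 -1/2 -1/2 1/2

obs A: pose=(-4,5,W) → sL=9, sR=45/41, mL=-45/82, mR=-162/41
obs B: pose=(1,0,E) → sL=9/8, sR=45/34, mL=-45/68, mR=27/272
sensor matrix S = [[9, 45/41], [9/8, 45/34]]; det S = 59535/5576
solve [mL_A; mL_B] = S·[w00; w01] and [mR_A; mR_B] = S·[w10; w11]:
  w00 = 0, w01 = -1/2, w10 = -1/2, w11 = 1/2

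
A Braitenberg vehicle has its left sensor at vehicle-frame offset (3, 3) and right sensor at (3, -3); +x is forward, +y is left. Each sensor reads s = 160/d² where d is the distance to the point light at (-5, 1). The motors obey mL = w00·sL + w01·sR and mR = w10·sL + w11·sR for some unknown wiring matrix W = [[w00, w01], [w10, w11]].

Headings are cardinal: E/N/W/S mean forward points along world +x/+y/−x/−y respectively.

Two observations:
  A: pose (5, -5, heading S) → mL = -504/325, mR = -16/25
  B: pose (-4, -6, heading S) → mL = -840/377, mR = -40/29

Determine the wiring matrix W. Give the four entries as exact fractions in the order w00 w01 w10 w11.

obs A: pose=(5,-5,S) → sL=16/25, sR=16/13, mL=-504/325, mR=-16/25
obs B: pose=(-4,-6,S) → sL=40/29, sR=20/13, mL=-840/377, mR=-40/29
sensor matrix S = [[16/25, 16/13], [40/29, 20/13]]; det S = -1344/1885
solve [mL_A; mL_B] = S·[w00; w01] and [mR_A; mR_B] = S·[w10; w11]:
  w00 = -1/2, w01 = -1, w10 = -1, w11 = 0

-1/2 -1 -1 0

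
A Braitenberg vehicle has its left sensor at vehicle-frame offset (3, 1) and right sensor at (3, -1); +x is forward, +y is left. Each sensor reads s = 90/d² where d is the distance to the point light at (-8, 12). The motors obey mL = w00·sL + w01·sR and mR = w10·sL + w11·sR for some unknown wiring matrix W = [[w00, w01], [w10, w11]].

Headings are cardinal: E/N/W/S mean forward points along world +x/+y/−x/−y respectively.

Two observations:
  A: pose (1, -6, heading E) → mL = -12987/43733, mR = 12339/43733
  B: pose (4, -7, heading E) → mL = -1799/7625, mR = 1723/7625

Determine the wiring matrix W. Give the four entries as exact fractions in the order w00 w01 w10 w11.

obs A: pose=(1,-6,E) → sL=90/433, sR=18/101, mL=-12987/43733, mR=12339/43733
obs B: pose=(4,-7,E) → sL=10/61, sR=18/125, mL=-1799/7625, mR=1723/7625
sensor matrix S = [[90/433, 18/101], [10/61, 18/125]]; det S = 47664/66692825
solve [mL_A; mL_B] = S·[w00; w01] and [mR_A; mR_B] = S·[w10; w11]:
  w00 = -1, w01 = -1/2, w10 = 1/2, w11 = 1

-1 -1/2 1/2 1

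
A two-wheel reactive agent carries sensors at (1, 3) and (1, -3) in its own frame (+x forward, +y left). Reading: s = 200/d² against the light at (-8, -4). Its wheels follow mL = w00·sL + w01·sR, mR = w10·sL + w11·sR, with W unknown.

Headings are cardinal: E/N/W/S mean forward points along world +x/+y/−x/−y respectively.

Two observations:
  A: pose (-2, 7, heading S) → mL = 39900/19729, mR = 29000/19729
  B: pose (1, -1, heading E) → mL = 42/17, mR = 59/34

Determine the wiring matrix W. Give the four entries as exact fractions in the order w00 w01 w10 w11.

obs A: pose=(-2,7,S) → sL=200/181, sR=200/109, mL=39900/19729, mR=29000/19729
obs B: pose=(1,-1,E) → sL=25/17, sR=2, mL=42/17, mR=59/34
sensor matrix S = [[200/181, 200/109], [25/17, 2]]; det S = -163800/335393
solve [mL_A; mL_B] = S·[w00; w01] and [mR_A; mR_B] = S·[w10; w11]:
  w00 = 1, w01 = 1/2, w10 = 1/2, w11 = 1/2

1 1/2 1/2 1/2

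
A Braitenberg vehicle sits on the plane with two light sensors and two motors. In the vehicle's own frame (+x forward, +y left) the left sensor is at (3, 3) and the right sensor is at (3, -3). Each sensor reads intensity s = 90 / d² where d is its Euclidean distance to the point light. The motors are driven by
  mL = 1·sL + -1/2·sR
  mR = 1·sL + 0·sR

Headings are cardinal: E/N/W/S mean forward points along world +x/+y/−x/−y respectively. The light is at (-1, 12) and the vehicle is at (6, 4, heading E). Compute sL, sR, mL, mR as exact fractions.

left sensor world pos  = (9, 7); dL² = 125
right sensor world pos = (9, 1); dR² = 221
sL = 90/125 = 18/25
sR = 90/221 = 90/221
mL = 1·sL + -1/2·sR = 2853/5525
mR = 1·sL + 0·sR = 18/25

18/25 90/221 2853/5525 18/25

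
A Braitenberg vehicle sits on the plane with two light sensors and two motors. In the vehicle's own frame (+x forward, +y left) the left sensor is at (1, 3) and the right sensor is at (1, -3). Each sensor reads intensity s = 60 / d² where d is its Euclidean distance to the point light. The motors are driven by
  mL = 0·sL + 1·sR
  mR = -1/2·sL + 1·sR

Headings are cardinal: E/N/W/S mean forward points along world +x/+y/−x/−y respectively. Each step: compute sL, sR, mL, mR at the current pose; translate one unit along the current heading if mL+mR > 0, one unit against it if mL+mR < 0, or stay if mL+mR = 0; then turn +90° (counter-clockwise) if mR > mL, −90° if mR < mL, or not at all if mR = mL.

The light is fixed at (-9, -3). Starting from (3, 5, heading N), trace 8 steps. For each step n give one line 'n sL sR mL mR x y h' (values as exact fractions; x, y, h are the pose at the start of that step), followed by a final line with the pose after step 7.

0 10/27 10/51 10/51 5/459 3 5 N
1 60/313 12/41 12/41 2526/12833 3 6 E
2 3/16 15/41 15/41 357/1312 4 6 S
3 60/169 12/53 12/53 438/8957 4 5 W
4 10/27 10/51 10/51 5/459 3 5 N
5 60/313 12/41 12/41 2526/12833 3 6 E
6 3/16 15/41 15/41 357/1312 4 6 S
7 60/169 12/53 12/53 438/8957 4 5 W
final 3 5 N

n=0: pose=(3,5,N); sL=10/27, sR=10/51; mL=10/51, mR=5/459; mL+mR=95/459 → advance +1; mR−mL=-5/27 → turn -1·90°
n=1: pose=(3,6,E); sL=60/313, sR=12/41; mL=12/41, mR=2526/12833; mL+mR=6282/12833 → advance +1; mR−mL=-30/313 → turn -1·90°
n=2: pose=(4,6,S); sL=3/16, sR=15/41; mL=15/41, mR=357/1312; mL+mR=837/1312 → advance +1; mR−mL=-3/32 → turn -1·90°
n=3: pose=(4,5,W); sL=60/169, sR=12/53; mL=12/53, mR=438/8957; mL+mR=2466/8957 → advance +1; mR−mL=-30/169 → turn -1·90°
n=4: pose=(3,5,N); sL=10/27, sR=10/51; mL=10/51, mR=5/459; mL+mR=95/459 → advance +1; mR−mL=-5/27 → turn -1·90°
n=5: pose=(3,6,E); sL=60/313, sR=12/41; mL=12/41, mR=2526/12833; mL+mR=6282/12833 → advance +1; mR−mL=-30/313 → turn -1·90°
n=6: pose=(4,6,S); sL=3/16, sR=15/41; mL=15/41, mR=357/1312; mL+mR=837/1312 → advance +1; mR−mL=-3/32 → turn -1·90°
n=7: pose=(4,5,W); sL=60/169, sR=12/53; mL=12/53, mR=438/8957; mL+mR=2466/8957 → advance +1; mR−mL=-30/169 → turn -1·90°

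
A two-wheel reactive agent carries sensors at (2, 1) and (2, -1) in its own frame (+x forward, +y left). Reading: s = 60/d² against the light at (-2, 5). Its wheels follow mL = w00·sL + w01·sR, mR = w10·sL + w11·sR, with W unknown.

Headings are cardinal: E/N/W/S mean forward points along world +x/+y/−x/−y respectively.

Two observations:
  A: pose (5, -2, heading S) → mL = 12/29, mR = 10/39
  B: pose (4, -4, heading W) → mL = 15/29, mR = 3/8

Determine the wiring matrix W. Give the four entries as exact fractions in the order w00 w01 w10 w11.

1 0 0 1/2

obs A: pose=(5,-2,S) → sL=12/29, sR=20/39, mL=12/29, mR=10/39
obs B: pose=(4,-4,W) → sL=15/29, sR=3/4, mL=15/29, mR=3/8
sensor matrix S = [[12/29, 20/39], [15/29, 3/4]]; det S = 17/377
solve [mL_A; mL_B] = S·[w00; w01] and [mR_A; mR_B] = S·[w10; w11]:
  w00 = 1, w01 = 0, w10 = 0, w11 = 1/2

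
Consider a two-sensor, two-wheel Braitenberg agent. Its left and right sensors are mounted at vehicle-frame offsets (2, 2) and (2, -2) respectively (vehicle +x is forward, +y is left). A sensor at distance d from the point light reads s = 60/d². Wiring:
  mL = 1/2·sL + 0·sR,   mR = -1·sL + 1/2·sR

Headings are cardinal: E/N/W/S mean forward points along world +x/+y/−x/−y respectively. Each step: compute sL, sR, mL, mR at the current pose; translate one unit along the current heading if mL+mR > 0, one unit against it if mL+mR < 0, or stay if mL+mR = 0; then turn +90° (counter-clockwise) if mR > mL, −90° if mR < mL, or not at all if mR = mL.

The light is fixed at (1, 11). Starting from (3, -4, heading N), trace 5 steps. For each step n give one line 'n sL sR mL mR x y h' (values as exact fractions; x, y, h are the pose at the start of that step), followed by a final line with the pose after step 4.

0 60/169 12/37 30/169 -1206/6253 3 -4 N
1 15/53 3/17 15/106 -351/1802 3 -5 E
2 20/111 12/65 10/111 -634/7215 2 -5 S
3 30/181 30/113 15/181 -675/20453 2 -6 W
4 60/229 60/229 30/229 -30/229 1 -6 N
final 1 -6 E

n=0: pose=(3,-4,N); sL=60/169, sR=12/37; mL=30/169, mR=-1206/6253; mL+mR=-96/6253 → advance -1; mR−mL=-2316/6253 → turn -1·90°
n=1: pose=(3,-5,E); sL=15/53, sR=3/17; mL=15/106, mR=-351/1802; mL+mR=-48/901 → advance -1; mR−mL=-303/901 → turn -1·90°
n=2: pose=(2,-5,S); sL=20/111, sR=12/65; mL=10/111, mR=-634/7215; mL+mR=16/7215 → advance +1; mR−mL=-428/2405 → turn -1·90°
n=3: pose=(2,-6,W); sL=30/181, sR=30/113; mL=15/181, mR=-675/20453; mL+mR=1020/20453 → advance +1; mR−mL=-2370/20453 → turn -1·90°
n=4: pose=(1,-6,N); sL=60/229, sR=60/229; mL=30/229, mR=-30/229; mL+mR=0 → advance +0; mR−mL=-60/229 → turn -1·90°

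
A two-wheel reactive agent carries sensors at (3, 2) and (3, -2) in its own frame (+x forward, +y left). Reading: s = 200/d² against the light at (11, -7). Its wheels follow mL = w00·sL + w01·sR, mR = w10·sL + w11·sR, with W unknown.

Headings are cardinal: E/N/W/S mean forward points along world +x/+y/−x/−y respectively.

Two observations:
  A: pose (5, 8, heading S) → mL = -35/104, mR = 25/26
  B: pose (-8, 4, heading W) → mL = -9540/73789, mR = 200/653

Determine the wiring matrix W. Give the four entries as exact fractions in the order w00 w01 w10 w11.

1/2 -1 0 1

obs A: pose=(5,8,S) → sL=5/4, sR=25/26, mL=-35/104, mR=25/26
obs B: pose=(-8,4,W) → sL=40/113, sR=200/653, mL=-9540/73789, mR=200/653
sensor matrix S = [[5/4, 25/26], [40/113, 200/653]]; det S = 40750/959257
solve [mL_A; mL_B] = S·[w00; w01] and [mR_A; mR_B] = S·[w10; w11]:
  w00 = 1/2, w01 = -1, w10 = 0, w11 = 1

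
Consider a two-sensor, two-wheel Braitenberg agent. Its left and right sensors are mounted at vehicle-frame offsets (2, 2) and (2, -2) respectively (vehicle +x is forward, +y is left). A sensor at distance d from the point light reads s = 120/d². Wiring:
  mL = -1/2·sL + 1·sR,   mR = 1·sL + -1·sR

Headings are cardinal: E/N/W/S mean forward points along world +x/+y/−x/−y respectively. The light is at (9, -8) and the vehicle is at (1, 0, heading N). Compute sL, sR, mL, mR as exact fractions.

3/5 15/17 99/170 -24/85

left sensor world pos  = (-1, 2); dL² = 200
right sensor world pos = (3, 2); dR² = 136
sL = 120/200 = 3/5
sR = 120/136 = 15/17
mL = -1/2·sL + 1·sR = 99/170
mR = 1·sL + -1·sR = -24/85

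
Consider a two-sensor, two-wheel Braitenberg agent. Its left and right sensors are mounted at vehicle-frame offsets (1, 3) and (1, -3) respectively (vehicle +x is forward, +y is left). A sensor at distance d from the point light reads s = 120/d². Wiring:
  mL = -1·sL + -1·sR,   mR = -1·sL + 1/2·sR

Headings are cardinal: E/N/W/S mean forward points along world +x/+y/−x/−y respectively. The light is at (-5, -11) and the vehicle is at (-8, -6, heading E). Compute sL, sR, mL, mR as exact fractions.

30/17 15 -285/17 195/34

left sensor world pos  = (-7, -3); dL² = 68
right sensor world pos = (-7, -9); dR² = 8
sL = 120/68 = 30/17
sR = 120/8 = 15
mL = -1·sL + -1·sR = -285/17
mR = -1·sL + 1/2·sR = 195/34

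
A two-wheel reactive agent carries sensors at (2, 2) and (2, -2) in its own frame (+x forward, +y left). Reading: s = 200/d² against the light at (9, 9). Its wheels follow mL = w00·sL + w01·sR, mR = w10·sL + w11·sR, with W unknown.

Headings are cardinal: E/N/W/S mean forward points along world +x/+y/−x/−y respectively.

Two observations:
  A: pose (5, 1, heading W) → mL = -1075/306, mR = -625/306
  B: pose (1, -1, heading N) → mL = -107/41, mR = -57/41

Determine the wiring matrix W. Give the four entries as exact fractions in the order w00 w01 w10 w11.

-1/2 -1 1/2 -1

obs A: pose=(5,1,W) → sL=25/17, sR=25/9, mL=-1075/306, mR=-625/306
obs B: pose=(1,-1,N) → sL=50/41, sR=2, mL=-107/41, mR=-57/41
sensor matrix S = [[25/17, 25/9], [50/41, 2]]; det S = -2800/6273
solve [mL_A; mL_B] = S·[w00; w01] and [mR_A; mR_B] = S·[w10; w11]:
  w00 = -1/2, w01 = -1, w10 = 1/2, w11 = -1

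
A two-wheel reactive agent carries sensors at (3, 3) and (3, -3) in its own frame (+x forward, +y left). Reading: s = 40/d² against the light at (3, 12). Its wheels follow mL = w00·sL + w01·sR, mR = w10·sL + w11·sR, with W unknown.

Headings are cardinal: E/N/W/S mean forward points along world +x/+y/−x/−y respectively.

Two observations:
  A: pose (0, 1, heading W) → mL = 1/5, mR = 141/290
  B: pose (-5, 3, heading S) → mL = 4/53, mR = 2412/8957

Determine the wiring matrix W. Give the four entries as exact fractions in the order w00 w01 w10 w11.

0 1/2 1/2 1

obs A: pose=(0,1,W) → sL=5/29, sR=2/5, mL=1/5, mR=141/290
obs B: pose=(-5,3,S) → sL=40/169, sR=8/53, mL=4/53, mR=2412/8957
sensor matrix S = [[5/29, 2/5], [40/169, 8/53]]; det S = -17832/259753
solve [mL_A; mL_B] = S·[w00; w01] and [mR_A; mR_B] = S·[w10; w11]:
  w00 = 0, w01 = 1/2, w10 = 1/2, w11 = 1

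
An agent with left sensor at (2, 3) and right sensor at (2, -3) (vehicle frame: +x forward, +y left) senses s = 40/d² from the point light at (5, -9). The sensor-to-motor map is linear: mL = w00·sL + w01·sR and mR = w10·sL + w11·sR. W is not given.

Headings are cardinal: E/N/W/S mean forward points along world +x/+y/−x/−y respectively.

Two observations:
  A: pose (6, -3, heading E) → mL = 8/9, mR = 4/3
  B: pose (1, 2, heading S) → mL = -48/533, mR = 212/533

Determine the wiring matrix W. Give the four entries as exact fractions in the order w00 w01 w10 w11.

obs A: pose=(6,-3,E) → sL=4/9, sR=20/9, mL=8/9, mR=4/3
obs B: pose=(1,2,S) → sL=20/41, sR=4/13, mL=-48/533, mR=212/533
sensor matrix S = [[4/9, 20/9], [20/41, 4/13]]; det S = -4544/4797
solve [mL_A; mL_B] = S·[w00; w01] and [mR_A; mR_B] = S·[w10; w11]:
  w00 = -1/2, w01 = 1/2, w10 = 1/2, w11 = 1/2

-1/2 1/2 1/2 1/2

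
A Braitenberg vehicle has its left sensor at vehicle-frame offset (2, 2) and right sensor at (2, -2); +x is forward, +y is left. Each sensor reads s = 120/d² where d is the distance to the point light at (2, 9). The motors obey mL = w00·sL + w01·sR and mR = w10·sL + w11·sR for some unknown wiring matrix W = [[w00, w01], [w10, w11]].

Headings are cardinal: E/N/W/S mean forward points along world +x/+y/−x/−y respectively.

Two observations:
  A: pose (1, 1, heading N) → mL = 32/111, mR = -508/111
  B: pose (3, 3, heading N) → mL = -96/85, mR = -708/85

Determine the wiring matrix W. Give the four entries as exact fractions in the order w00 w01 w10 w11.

obs A: pose=(1,1,N) → sL=8/3, sR=120/37, mL=32/111, mR=-508/111
obs B: pose=(3,3,N) → sL=120/17, sR=24/5, mL=-96/85, mR=-708/85
sensor matrix S = [[8/3, 120/37], [120/17, 24/5]]; det S = -31744/3145
solve [mL_A; mL_B] = S·[w00; w01] and [mR_A; mR_B] = S·[w10; w11]:
  w00 = -1/2, w01 = 1/2, w10 = -1/2, w11 = -1

-1/2 1/2 -1/2 -1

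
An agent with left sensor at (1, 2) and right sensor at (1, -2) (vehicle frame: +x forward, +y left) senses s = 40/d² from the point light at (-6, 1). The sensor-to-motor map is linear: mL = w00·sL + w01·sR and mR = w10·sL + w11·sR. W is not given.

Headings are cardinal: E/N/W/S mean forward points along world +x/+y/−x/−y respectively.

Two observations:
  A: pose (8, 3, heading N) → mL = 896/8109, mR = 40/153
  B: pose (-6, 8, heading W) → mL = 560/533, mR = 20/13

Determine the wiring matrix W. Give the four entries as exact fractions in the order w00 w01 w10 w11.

1 -1 1 0

obs A: pose=(8,3,N) → sL=40/153, sR=8/53, mL=896/8109, mR=40/153
obs B: pose=(-6,8,W) → sL=20/13, sR=20/41, mL=560/533, mR=20/13
sensor matrix S = [[40/153, 8/53], [20/13, 20/41]]; det S = -452480/4322097
solve [mL_A; mL_B] = S·[w00; w01] and [mR_A; mR_B] = S·[w10; w11]:
  w00 = 1, w01 = -1, w10 = 1, w11 = 0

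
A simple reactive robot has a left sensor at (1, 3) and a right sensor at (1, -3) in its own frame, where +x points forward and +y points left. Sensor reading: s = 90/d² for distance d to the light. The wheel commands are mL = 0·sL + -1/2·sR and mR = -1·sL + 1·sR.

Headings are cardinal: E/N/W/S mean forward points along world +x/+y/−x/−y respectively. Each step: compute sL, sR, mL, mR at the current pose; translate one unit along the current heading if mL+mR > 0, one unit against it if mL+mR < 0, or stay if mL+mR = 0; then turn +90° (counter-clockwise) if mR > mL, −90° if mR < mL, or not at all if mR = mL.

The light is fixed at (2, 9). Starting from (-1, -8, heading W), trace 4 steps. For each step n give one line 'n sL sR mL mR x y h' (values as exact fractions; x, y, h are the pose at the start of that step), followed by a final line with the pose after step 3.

0 45/208 45/106 -45/212 2295/11024 -1 -8 W
1 18/65 90/349 -45/349 -432/22685 0 -8 S
2 9/17 45/181 -45/362 -864/3077 0 -7 E
3 90/289 18/65 -9/65 -648/18785 -1 -7 S
final -1 -6 E

n=0: pose=(-1,-8,W); sL=45/208, sR=45/106; mL=-45/212, mR=2295/11024; mL+mR=-45/11024 → advance -1; mR−mL=4635/11024 → turn +1·90°
n=1: pose=(0,-8,S); sL=18/65, sR=90/349; mL=-45/349, mR=-432/22685; mL+mR=-3357/22685 → advance -1; mR−mL=2493/22685 → turn +1·90°
n=2: pose=(0,-7,E); sL=9/17, sR=45/181; mL=-45/362, mR=-864/3077; mL+mR=-2493/6154 → advance -1; mR−mL=-963/6154 → turn -1·90°
n=3: pose=(-1,-7,S); sL=90/289, sR=18/65; mL=-9/65, mR=-648/18785; mL+mR=-3249/18785 → advance -1; mR−mL=1953/18785 → turn +1·90°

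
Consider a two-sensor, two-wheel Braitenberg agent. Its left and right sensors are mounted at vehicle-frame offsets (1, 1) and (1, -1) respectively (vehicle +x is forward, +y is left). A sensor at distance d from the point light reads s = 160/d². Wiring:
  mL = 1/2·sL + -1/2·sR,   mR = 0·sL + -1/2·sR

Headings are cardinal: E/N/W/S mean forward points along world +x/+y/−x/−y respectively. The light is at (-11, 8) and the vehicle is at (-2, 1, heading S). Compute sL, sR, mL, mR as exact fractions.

left sensor world pos  = (-1, 0); dL² = 164
right sensor world pos = (-3, 0); dR² = 128
sL = 160/164 = 40/41
sR = 160/128 = 5/4
mL = 1/2·sL + -1/2·sR = -45/328
mR = 0·sL + -1/2·sR = -5/8

40/41 5/4 -45/328 -5/8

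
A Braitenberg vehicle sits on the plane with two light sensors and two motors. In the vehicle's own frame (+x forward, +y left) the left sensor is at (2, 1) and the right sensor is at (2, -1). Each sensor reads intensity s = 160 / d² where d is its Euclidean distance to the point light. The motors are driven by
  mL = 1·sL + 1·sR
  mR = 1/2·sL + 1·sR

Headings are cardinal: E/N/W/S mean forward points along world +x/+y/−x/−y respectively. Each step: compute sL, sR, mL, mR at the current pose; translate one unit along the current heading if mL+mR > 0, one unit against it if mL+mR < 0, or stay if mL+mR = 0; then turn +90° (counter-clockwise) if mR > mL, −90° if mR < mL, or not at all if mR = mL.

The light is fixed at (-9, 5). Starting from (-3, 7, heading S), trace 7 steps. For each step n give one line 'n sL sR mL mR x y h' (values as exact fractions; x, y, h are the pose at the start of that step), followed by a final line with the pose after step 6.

0 160/49 32/5 2368/245 1968/245 -3 7 S
1 10 8 18 13 -3 6 W
2 32/5 32/9 448/45 304/45 -4 6 N
3 80/29 16/5 864/145 664/145 -4 7 E
4 160/49 32/5 2368/245 1968/245 -3 7 S
5 10 8 18 13 -3 6 W
6 32/5 32/9 448/45 304/45 -4 6 N
final -4 7 E

n=0: pose=(-3,7,S); sL=160/49, sR=32/5; mL=2368/245, mR=1968/245; mL+mR=4336/245 → advance +1; mR−mL=-80/49 → turn -1·90°
n=1: pose=(-3,6,W); sL=10, sR=8; mL=18, mR=13; mL+mR=31 → advance +1; mR−mL=-5 → turn -1·90°
n=2: pose=(-4,6,N); sL=32/5, sR=32/9; mL=448/45, mR=304/45; mL+mR=752/45 → advance +1; mR−mL=-16/5 → turn -1·90°
n=3: pose=(-4,7,E); sL=80/29, sR=16/5; mL=864/145, mR=664/145; mL+mR=1528/145 → advance +1; mR−mL=-40/29 → turn -1·90°
n=4: pose=(-3,7,S); sL=160/49, sR=32/5; mL=2368/245, mR=1968/245; mL+mR=4336/245 → advance +1; mR−mL=-80/49 → turn -1·90°
n=5: pose=(-3,6,W); sL=10, sR=8; mL=18, mR=13; mL+mR=31 → advance +1; mR−mL=-5 → turn -1·90°
n=6: pose=(-4,6,N); sL=32/5, sR=32/9; mL=448/45, mR=304/45; mL+mR=752/45 → advance +1; mR−mL=-16/5 → turn -1·90°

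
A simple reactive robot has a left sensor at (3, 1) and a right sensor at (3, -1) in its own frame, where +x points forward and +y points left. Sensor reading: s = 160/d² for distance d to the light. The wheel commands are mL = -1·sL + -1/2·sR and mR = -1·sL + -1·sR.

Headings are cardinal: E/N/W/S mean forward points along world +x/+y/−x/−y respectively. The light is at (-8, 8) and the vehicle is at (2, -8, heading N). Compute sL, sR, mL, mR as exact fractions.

left sensor world pos  = (1, -5); dL² = 250
right sensor world pos = (3, -5); dR² = 290
sL = 160/250 = 16/25
sR = 160/290 = 16/29
mL = -1·sL + -1/2·sR = -664/725
mR = -1·sL + -1·sR = -864/725

16/25 16/29 -664/725 -864/725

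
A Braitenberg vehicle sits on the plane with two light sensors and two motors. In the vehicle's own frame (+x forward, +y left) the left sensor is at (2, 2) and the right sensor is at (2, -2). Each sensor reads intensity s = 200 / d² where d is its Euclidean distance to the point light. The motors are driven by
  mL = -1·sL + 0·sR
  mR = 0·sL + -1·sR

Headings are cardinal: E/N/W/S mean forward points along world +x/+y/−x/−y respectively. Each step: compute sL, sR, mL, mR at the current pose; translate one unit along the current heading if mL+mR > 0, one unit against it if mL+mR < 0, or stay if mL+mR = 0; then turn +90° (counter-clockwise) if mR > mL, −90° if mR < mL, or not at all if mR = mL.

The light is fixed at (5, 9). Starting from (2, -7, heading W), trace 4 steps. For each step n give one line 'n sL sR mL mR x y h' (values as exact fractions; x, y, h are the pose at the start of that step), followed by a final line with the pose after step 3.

0 200/349 200/221 -200/349 -200/221 2 -7 W
1 50/53 50/49 -50/53 -50/49 3 -7 N
2 8/9 200/361 -8/9 -200/361 3 -8 E
3 4/5 100/113 -4/5 -100/113 2 -8 N
final 2 -9 E

n=0: pose=(2,-7,W); sL=200/349, sR=200/221; mL=-200/349, mR=-200/221; mL+mR=-114000/77129 → advance -1; mR−mL=-25600/77129 → turn -1·90°
n=1: pose=(3,-7,N); sL=50/53, sR=50/49; mL=-50/53, mR=-50/49; mL+mR=-5100/2597 → advance -1; mR−mL=-200/2597 → turn -1·90°
n=2: pose=(3,-8,E); sL=8/9, sR=200/361; mL=-8/9, mR=-200/361; mL+mR=-4688/3249 → advance -1; mR−mL=1088/3249 → turn +1·90°
n=3: pose=(2,-8,N); sL=4/5, sR=100/113; mL=-4/5, mR=-100/113; mL+mR=-952/565 → advance -1; mR−mL=-48/565 → turn -1·90°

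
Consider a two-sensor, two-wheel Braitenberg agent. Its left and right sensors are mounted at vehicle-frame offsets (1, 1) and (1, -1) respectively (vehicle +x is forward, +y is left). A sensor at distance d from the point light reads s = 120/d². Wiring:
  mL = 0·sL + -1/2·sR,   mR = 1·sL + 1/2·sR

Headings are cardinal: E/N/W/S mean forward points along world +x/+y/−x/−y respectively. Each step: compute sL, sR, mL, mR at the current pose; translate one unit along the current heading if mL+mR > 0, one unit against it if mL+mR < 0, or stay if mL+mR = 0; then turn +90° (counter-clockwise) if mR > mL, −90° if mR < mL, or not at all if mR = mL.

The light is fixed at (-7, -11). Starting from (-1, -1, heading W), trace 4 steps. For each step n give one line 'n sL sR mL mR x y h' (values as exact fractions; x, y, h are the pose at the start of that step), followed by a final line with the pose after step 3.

n=0: pose=(-1,-1,W); sL=60/53, sR=60/73; mL=-30/73, mR=5970/3869; mL+mR=60/53 → advance +1; mR−mL=7560/3869 → turn +1·90°
n=1: pose=(-2,-1,S); sL=40/39, sR=120/97; mL=-60/97, mR=6220/3783; mL+mR=40/39 → advance +1; mR−mL=8560/3783 → turn +1·90°
n=2: pose=(-2,-2,E); sL=15/17, sR=6/5; mL=-3/5, mR=126/85; mL+mR=15/17 → advance +1; mR−mL=177/85 → turn +1·90°
n=3: pose=(-1,-2,N); sL=24/25, sR=120/149; mL=-60/149, mR=5076/3725; mL+mR=24/25 → advance +1; mR−mL=6576/3725 → turn +1·90°

0 60/53 60/73 -30/73 5970/3869 -1 -1 W
1 40/39 120/97 -60/97 6220/3783 -2 -1 S
2 15/17 6/5 -3/5 126/85 -2 -2 E
3 24/25 120/149 -60/149 5076/3725 -1 -2 N
final -1 -1 W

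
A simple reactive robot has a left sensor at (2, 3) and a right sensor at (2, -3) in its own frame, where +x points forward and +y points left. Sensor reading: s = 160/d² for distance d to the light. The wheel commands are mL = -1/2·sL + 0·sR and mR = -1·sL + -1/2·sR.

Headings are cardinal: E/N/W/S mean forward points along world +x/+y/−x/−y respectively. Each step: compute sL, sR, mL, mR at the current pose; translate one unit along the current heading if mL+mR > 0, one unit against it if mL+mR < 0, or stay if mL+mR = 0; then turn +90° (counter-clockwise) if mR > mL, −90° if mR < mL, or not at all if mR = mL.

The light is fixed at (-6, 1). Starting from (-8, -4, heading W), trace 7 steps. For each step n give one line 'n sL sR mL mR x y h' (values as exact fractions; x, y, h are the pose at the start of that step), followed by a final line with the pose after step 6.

0 2 8 -1 -6 -8 -4 W
1 32/5 160/13 -16/5 -816/65 -7 -4 N
2 16 80/41 -8 -696/41 -7 -5 E
3 32/13 160/89 -16/13 -3888/1157 -8 -5 S
4 2 8 -1 -6 -8 -4 W
5 32/5 160/13 -16/5 -816/65 -7 -4 N
6 16 80/41 -8 -696/41 -7 -5 E
final -8 -5 S

n=0: pose=(-8,-4,W); sL=2, sR=8; mL=-1, mR=-6; mL+mR=-7 → advance -1; mR−mL=-5 → turn -1·90°
n=1: pose=(-7,-4,N); sL=32/5, sR=160/13; mL=-16/5, mR=-816/65; mL+mR=-1024/65 → advance -1; mR−mL=-608/65 → turn -1·90°
n=2: pose=(-7,-5,E); sL=16, sR=80/41; mL=-8, mR=-696/41; mL+mR=-1024/41 → advance -1; mR−mL=-368/41 → turn -1·90°
n=3: pose=(-8,-5,S); sL=32/13, sR=160/89; mL=-16/13, mR=-3888/1157; mL+mR=-5312/1157 → advance -1; mR−mL=-2464/1157 → turn -1·90°
n=4: pose=(-8,-4,W); sL=2, sR=8; mL=-1, mR=-6; mL+mR=-7 → advance -1; mR−mL=-5 → turn -1·90°
n=5: pose=(-7,-4,N); sL=32/5, sR=160/13; mL=-16/5, mR=-816/65; mL+mR=-1024/65 → advance -1; mR−mL=-608/65 → turn -1·90°
n=6: pose=(-7,-5,E); sL=16, sR=80/41; mL=-8, mR=-696/41; mL+mR=-1024/41 → advance -1; mR−mL=-368/41 → turn -1·90°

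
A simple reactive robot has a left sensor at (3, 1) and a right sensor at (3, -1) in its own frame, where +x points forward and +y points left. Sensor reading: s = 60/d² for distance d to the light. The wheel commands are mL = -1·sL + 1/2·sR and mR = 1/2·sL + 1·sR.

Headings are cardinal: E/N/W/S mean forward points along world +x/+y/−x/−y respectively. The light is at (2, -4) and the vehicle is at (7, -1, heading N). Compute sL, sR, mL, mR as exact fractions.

left sensor world pos  = (6, 2); dL² = 52
right sensor world pos = (8, 2); dR² = 72
sL = 60/52 = 15/13
sR = 60/72 = 5/6
mL = -1·sL + 1/2·sR = -115/156
mR = 1/2·sL + 1·sR = 55/39

15/13 5/6 -115/156 55/39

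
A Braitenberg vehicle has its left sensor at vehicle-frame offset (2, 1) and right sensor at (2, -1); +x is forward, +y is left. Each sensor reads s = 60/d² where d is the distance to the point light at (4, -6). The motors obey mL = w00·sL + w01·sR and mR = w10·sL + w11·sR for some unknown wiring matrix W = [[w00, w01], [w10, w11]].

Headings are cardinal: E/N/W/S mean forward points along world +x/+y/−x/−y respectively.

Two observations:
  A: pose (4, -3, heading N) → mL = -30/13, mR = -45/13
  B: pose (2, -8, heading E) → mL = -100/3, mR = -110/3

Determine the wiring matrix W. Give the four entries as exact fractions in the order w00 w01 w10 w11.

-1/2 -1/2 -1/2 -1

obs A: pose=(4,-3,N) → sL=30/13, sR=30/13, mL=-30/13, mR=-45/13
obs B: pose=(2,-8,E) → sL=60, sR=20/3, mL=-100/3, mR=-110/3
sensor matrix S = [[30/13, 30/13], [60, 20/3]]; det S = -1600/13
solve [mL_A; mL_B] = S·[w00; w01] and [mR_A; mR_B] = S·[w10; w11]:
  w00 = -1/2, w01 = -1/2, w10 = -1/2, w11 = -1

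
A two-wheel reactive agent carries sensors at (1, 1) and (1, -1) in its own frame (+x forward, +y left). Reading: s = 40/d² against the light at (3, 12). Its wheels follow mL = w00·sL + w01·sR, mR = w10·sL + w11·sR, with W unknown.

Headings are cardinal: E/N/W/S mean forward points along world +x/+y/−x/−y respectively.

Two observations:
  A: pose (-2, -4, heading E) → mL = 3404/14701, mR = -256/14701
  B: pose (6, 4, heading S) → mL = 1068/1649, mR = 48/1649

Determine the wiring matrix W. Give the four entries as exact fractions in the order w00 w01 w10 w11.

obs A: pose=(-2,-4,E) → sL=40/241, sR=8/61, mL=3404/14701, mR=-256/14701
obs B: pose=(6,4,S) → sL=40/97, sR=8/17, mL=1068/1649, mR=48/1649
sensor matrix S = [[40/241, 8/61], [40/97, 8/17]]; det S = 582400/24241949
solve [mL_A; mL_B] = S·[w00; w01] and [mR_A; mR_B] = S·[w10; w11]:
  w00 = 1, w01 = 1/2, w10 = -1/2, w11 = 1/2

1 1/2 -1/2 1/2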